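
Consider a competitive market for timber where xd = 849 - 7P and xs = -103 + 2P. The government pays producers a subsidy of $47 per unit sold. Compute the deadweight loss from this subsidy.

Deadweight loss = 15463/9

Pre-subsidy: 849 - 7P = -103 + 2P gives P* = 952/9, x* = 977/9.
With the subsidy, sellers receive Ps = Pb + 47 for each unit, where Pb is the price buyers pay.
Supply in terms of Pb becomes xs = -103 + 2(Pb + 47) = -9 + 2Pb. Setting this equal to demand: 849 - 7Pb = -9 + 2Pb, so Pb = 286/3.
Sellers receive Ps = 286/3 + 47 = 427/3; x' = 849 − 7·(286/3) = 545/3.
The subsidy expands output by 545/3 − 977/9 = 658/9 past the efficient level; on those units the gap between marginal cost and willingness to pay runs from 0 up to 47.
DWL = ½ × 47 × 658/9 = 15463/9.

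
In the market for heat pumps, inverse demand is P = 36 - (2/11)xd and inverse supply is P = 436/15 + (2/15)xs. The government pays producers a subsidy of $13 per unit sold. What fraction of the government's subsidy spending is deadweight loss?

Pre-subsidy: 36 - (2/11)x = 436/15 + (2/15)x gives x* = 22 and P* = 32.
With the subsidy, sellers receive Ps = Pb + 13 for each unit, where Pb is the price buyers pay.
On the curves, Pb = 36 - (2/11)x and Ps = 436/15 + (2/15)x; the wedge Ps − Pb = 13 gives 436/15 + (2/15)x − (36 - (2/11)x) = 13, so x' = 63.25.
Then Pb = 36 − (2/11)·63.25 = 24.5 and Ps = 436/15 + (2/15)·63.25 = 37.5.
ΔCS = ½(22 + 63.25)(32 − 24.5) = 319.6875; ΔPS = ½(22 + 63.25)(37.5 − 32) = 234.4375.
Government spending = 13 × 63.25 = 822.25.
DWL = ½ × 13 × (63.25 − 22) = 268.125; fraction = 268.125 / 822.25 = 15/46.

DWL / government spending = 15/46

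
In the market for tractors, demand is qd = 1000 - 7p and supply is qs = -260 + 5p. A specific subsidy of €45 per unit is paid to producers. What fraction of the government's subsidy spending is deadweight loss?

Pre-subsidy: 1000 - 7p = -260 + 5p gives p* = 105, q* = 265.
With the subsidy, sellers receive ps = pb + 45 for each unit, where pb is the price buyers pay.
Supply in terms of pb becomes qs = -260 + 5(pb + 45) = -35 + 5pb. Setting this equal to demand: 1000 - 7pb = -35 + 5pb, so pb = 86.25.
Sellers receive ps = 86.25 + 45 = 131.25; q' = 1000 − 7·86.25 = 396.25.
ΔCS = ½(265 + 396.25)(105 − 86.25) = 6199.21875; ΔPS = ½(265 + 396.25)(131.25 − 105) = 8678.90625.
Government spending = 45 × 396.25 = 17831.25.
DWL = ½ × 45 × (396.25 − 265) = 2953.125; fraction = 2953.125 / 17831.25 = 105/634.

DWL / government spending = 105/634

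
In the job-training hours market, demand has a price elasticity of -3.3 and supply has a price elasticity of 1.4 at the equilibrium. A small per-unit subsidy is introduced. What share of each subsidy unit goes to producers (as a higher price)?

Producer share = 33/47

For a small subsidy around the equilibrium, the benefit split depends on the relative slopes, which at a point are proportional to the elasticities.
Buyer share = εs/(εs + |εd|) = 1.4/(1.4 + 3.3) = 14/47; seller share = |εd|/(εs + |εd|) = 33/47.
So producers capture 33/47 of the subsidy.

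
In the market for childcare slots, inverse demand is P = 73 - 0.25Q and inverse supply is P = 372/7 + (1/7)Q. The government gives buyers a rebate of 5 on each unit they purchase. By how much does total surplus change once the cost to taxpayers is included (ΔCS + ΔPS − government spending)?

Pre-subsidy: 73 - 0.25Q = 372/7 + (1/7)Q gives Q* = 556/11 and P* = 664/11.
With the rebate, buyers effectively pay Pb = Ps − 5, where Ps is the price sellers receive.
On the curves, Pb = 73 - 0.25Q and Ps = 372/7 + (1/7)Q; the wedge Ps − Pb = 5 gives 372/7 + (1/7)Q − (73 - 0.25Q) = 5, so Q' = 696/11.
Then Pb = 73 − 0.25·(696/11) = 629/11 and Ps = 372/7 + (1/7)·(696/11) = 684/11.
ΔCS = ½(556/11 + 696/11)(664/11 − 629/11) = 21910/121; ΔPS = ½(556/11 + 696/11)(684/11 − 664/11) = 12520/121.
Government spending = 5 × 696/11 = 3480/11.
Net change = 21910/121 + 12520/121 − 3480/11 = -350/11. The loss equals the DWL triangle ½·5·140/11.

Net change in total surplus = -350/11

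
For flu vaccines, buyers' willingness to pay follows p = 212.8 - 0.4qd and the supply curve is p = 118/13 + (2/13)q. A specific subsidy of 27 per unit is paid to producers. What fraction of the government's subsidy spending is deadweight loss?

Pre-subsidy: 212.8 - 0.4q = 118/13 + (2/13)q gives q* = 2207/6 and p* = 197/3.
With the subsidy, sellers receive ps = pb + 27 for each unit, where pb is the price buyers pay.
On the curves, pb = 212.8 - 0.4q and ps = 118/13 + (2/13)q; the wedge ps − pb = 27 gives 118/13 + (2/13)q − (212.8 - 0.4q) = 27, so q' = 4999/12.
Then pb = 212.8 − 0.4·(4999/12) = 277/6 and ps = 118/13 + (2/13)·(4999/12) = 439/6.
ΔCS = ½(2207/6 + 4999/12)(197/3 − 277/6) = 7648.0625; ΔPS = ½(2207/6 + 4999/12)(439/6 − 197/3) = 2941.5625.
Government spending = 27 × 4999/12 = 11247.75.
DWL = ½ × 27 × (4999/12 − 2207/6) = 658.125; fraction = 658.125 / 11247.75 = 585/9998.

DWL / government spending = 585/9998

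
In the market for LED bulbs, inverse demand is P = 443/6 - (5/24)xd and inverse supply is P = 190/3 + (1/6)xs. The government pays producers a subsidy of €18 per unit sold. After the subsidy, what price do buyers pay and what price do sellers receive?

Buyers pay €58; sellers receive €76

Pre-subsidy: 443/6 - (5/24)x = 190/3 + (1/6)x gives x* = 28 and P* = 68.
With the subsidy, sellers receive Ps = Pb + 18 for each unit, where Pb is the price buyers pay.
On the curves, Pb = 443/6 - (5/24)x and Ps = 190/3 + (1/6)x; the wedge Ps − Pb = 18 gives 190/3 + (1/6)x − (443/6 - (5/24)x) = 18, so x' = 76.
Then Pb = 443/6 − (5/24)·76 = 58 and Ps = 190/3 + (1/6)·76 = 76.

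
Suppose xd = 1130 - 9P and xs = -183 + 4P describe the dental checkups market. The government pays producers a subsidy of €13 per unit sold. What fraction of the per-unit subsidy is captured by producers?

Producer share = 9/13

Pre-subsidy: 1130 - 9P = -183 + 4P gives P* = 101, x* = 221.
With the subsidy, sellers receive Ps = Pb + 13 for each unit, where Pb is the price buyers pay.
Supply in terms of Pb becomes xs = -183 + 4(Pb + 13) = -131 + 4Pb. Setting this equal to demand: 1130 - 9Pb = -131 + 4Pb, so Pb = 97.
Sellers receive Ps = 97 + 13 = 110; x' = 1130 − 9·97 = 257.
Buyers' price falls by P* − Pb = 101 − 97 = 4; sellers' price rises by Ps − P* = 110 − 101 = 9.
So producers capture 9/13 = 9/13 of each unit of subsidy.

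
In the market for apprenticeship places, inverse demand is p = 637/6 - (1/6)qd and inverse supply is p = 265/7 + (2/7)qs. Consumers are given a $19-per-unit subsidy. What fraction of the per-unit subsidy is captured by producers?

Pre-subsidy: 637/6 - (1/6)q = 265/7 + (2/7)q gives q* = 151 and p* = 81.
With the rebate, buyers effectively pay pb = ps − 19, where ps is the price sellers receive.
On the curves, pb = 637/6 - (1/6)q and ps = 265/7 + (2/7)q; the wedge ps − pb = 19 gives 265/7 + (2/7)q − (637/6 - (1/6)q) = 19, so q' = 193.
Then pb = 637/6 − (1/6)·193 = 74 and ps = 265/7 + (2/7)·193 = 93.
Buyers' price falls by p* − pb = 81 − 74 = 7; sellers' price rises by ps − p* = 93 − 81 = 12.
So producers capture 12/19 = 12/19 of each unit of subsidy.

Producer share = 12/19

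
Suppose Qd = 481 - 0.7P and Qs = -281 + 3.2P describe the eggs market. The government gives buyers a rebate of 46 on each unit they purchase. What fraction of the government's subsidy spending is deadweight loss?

Pre-subsidy: 481 - 0.7P = -281 + 3.2P gives P* = 2540/13, Q* = 4475/13.
With the rebate, buyers effectively pay Pb = Ps − 46, where Ps is the price sellers receive.
Demand in terms of Ps becomes Qd = 481 − 0.7(Ps − 46) = 513.2 - 0.7Ps. Setting this equal to supply: 513.2 - 0.7Ps = -281 + 3.2Ps, so Ps = 7942/39.
Buyers pay Pb = 7942/39 − 46 = 6148/39; Q' = -281 + 3.2·(7942/39) = 72277/195.
ΔCS = ½(4475/13 + 72277/195)(2540/13 − 6148/39) = 102599872/7605; ΔPS = ½(4475/13 + 72277/195)(7942/39 − 2540/13) = 22443722/7605.
Government spending = 46 × 72277/195 = 3324742/195.
DWL = ½ × 46 × (72277/195 − 4475/13) = 118496/195; fraction = (118496/195) / (3324742/195) = 2576/72277.

DWL / government spending = 2576/72277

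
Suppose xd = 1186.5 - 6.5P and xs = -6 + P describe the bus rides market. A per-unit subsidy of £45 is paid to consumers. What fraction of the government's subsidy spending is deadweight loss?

DWL / government spending = 0.1015625

Pre-subsidy: 1186.5 - 6.5P = -6 + P gives P* = 159, x* = 153.
With the rebate, buyers effectively pay Pb = Ps − 45, where Ps is the price sellers receive.
Demand in terms of Ps becomes xd = 1186.5 − 6.5(Ps − 45) = 1479 - 6.5Ps. Setting this equal to supply: 1479 - 6.5Ps = -6 + Ps, so Ps = 198.
Buyers pay Pb = 198 − 45 = 153; x' = -6 + 1·198 = 192.
ΔCS = ½(153 + 192)(159 − 153) = 1035; ΔPS = ½(153 + 192)(198 − 159) = 6727.5.
Government spending = 45 × 192 = 8640.
DWL = ½ × 45 × (192 − 153) = 877.5; fraction = 877.5 / 8640 = 0.1015625.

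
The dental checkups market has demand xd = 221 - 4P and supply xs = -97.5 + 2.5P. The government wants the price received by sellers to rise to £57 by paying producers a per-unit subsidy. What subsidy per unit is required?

At a seller price of 57, quantity supplied is -97.5 + 2.5·57 = 45.
Buyers absorb 45 only when they pay Pb with 221 − 4·Pb = 45, i.e. Pb = 44.
s = Ps − Pb = 57 − 44 = 13.

Required subsidy s = £13 per unit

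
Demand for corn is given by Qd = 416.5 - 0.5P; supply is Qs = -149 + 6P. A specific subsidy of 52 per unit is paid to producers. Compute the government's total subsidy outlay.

Government cost = 20644

Pre-subsidy: 416.5 - 0.5P = -149 + 6P gives P* = 87, Q* = 373.
With the subsidy, sellers receive Ps = Pb + 52 for each unit, where Pb is the price buyers pay.
Supply in terms of Pb becomes Qs = -149 + 6(Pb + 52) = 163 + 6Pb. Setting this equal to demand: 416.5 - 0.5Pb = 163 + 6Pb, so Pb = 39.
Sellers receive Ps = 39 + 52 = 91; Q' = 416.5 − 0.5·39 = 397.
Government outlay = subsidy × quantity = 52 × 397 = 20644.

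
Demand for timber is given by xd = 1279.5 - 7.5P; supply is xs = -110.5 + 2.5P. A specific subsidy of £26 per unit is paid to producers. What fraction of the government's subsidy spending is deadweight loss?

DWL / government spending = 65/762

Pre-subsidy: 1279.5 - 7.5P = -110.5 + 2.5P gives P* = 139, x* = 237.
With the subsidy, sellers receive Ps = Pb + 26 for each unit, where Pb is the price buyers pay.
Supply in terms of Pb becomes xs = -110.5 + 2.5(Pb + 26) = -45.5 + 2.5Pb. Setting this equal to demand: 1279.5 - 7.5Pb = -45.5 + 2.5Pb, so Pb = 132.5.
Sellers receive Ps = 132.5 + 26 = 158.5; x' = 1279.5 − 7.5·132.5 = 285.75.
ΔCS = ½(237 + 285.75)(139 − 132.5) = 1698.9375; ΔPS = ½(237 + 285.75)(158.5 − 139) = 5096.8125.
Government spending = 26 × 285.75 = 7429.5.
DWL = ½ × 26 × (285.75 − 237) = 633.75; fraction = 633.75 / 7429.5 = 65/762.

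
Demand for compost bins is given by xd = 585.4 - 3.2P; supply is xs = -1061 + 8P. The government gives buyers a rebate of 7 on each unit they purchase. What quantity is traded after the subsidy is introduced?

x' = 131

Pre-subsidy: 585.4 - 3.2P = -1061 + 8P gives P* = 147, x* = 115.
With the rebate, buyers effectively pay Pb = Ps − 7, where Ps is the price sellers receive.
Demand in terms of Ps becomes xd = 585.4 − 3.2(Ps − 7) = 607.8 - 3.2Ps. Setting this equal to supply: 607.8 - 3.2Ps = -1061 + 8Ps, so Ps = 149.
Buyers pay Pb = 149 − 7 = 142; x' = -1061 + 8·149 = 131.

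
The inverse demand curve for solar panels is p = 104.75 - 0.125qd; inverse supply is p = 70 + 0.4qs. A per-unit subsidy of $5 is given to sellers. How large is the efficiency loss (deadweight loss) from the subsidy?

Pre-subsidy: 104.75 - 0.125q = 70 + 0.4q gives q* = 1390/21 and p* = 2026/21.
With the subsidy, sellers receive ps = pb + 5 for each unit, where pb is the price buyers pay.
On the curves, pb = 104.75 - 0.125q and ps = 70 + 0.4q; the wedge ps − pb = 5 gives 70 + 0.4q − (104.75 - 0.125q) = 5, so q' = 530/7.
Then pb = 104.75 − 0.125·(530/7) = 667/7 and ps = 70 + 0.4·(530/7) = 702/7.
The subsidy expands output by 530/7 − 1390/21 = 200/21 past the efficient level; on those units the gap between marginal cost and willingness to pay runs from 0 up to 5.
DWL = ½ × 5 × 200/21 = 500/21.

Deadweight loss = 500/21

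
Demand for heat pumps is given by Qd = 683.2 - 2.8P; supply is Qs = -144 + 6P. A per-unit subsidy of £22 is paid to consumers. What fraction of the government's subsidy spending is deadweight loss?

DWL / government spending = 1/22

Pre-subsidy: 683.2 - 2.8P = -144 + 6P gives P* = 94, Q* = 420.
With the rebate, buyers effectively pay Pb = Ps − 22, where Ps is the price sellers receive.
Demand in terms of Ps becomes Qd = 683.2 − 2.8(Ps − 22) = 744.8 - 2.8Ps. Setting this equal to supply: 744.8 - 2.8Ps = -144 + 6Ps, so Ps = 101.
Buyers pay Pb = 101 − 22 = 79; Q' = -144 + 6·101 = 462.
ΔCS = ½(420 + 462)(94 − 79) = 6615; ΔPS = ½(420 + 462)(101 − 94) = 3087.
Government spending = 22 × 462 = 10164.
DWL = ½ × 22 × (462 − 420) = 462; fraction = 462 / 10164 = 1/22.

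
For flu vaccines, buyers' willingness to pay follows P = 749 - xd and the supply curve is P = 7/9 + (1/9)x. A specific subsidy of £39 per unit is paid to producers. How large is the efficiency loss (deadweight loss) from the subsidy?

Deadweight loss = £684.45

Pre-subsidy: 749 - x = 7/9 + (1/9)x gives x* = 673.4 and P* = 75.6.
With the subsidy, sellers receive Ps = Pb + 39 for each unit, where Pb is the price buyers pay.
On the curves, Pb = 749 - x and Ps = 7/9 + (1/9)x; the wedge Ps − Pb = 39 gives 7/9 + (1/9)x − (749 - x) = 39, so x' = 708.5.
Then Pb = 749 − 1·708.5 = 40.5 and Ps = 7/9 + (1/9)·708.5 = 79.5.
The subsidy expands output by 708.5 − 673.4 = 35.1 past the efficient level; on those units the gap between marginal cost and willingness to pay runs from 0 up to 39.
DWL = ½ × 39 × 35.1 = 684.45.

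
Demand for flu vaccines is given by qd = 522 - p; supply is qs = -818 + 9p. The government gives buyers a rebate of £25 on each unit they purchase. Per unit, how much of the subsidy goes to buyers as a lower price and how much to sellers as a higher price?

Pre-subsidy: 522 - p = -818 + 9p gives p* = 134, q* = 388.
With the rebate, buyers effectively pay pb = ps − 25, where ps is the price sellers receive.
Demand in terms of ps becomes qd = 522 − 1(ps − 25) = 547 - ps. Setting this equal to supply: 547 - ps = -818 + 9ps, so ps = 136.5.
Buyers pay pb = 136.5 − 25 = 111.5; q' = -818 + 9·136.5 = 410.5.
Buyers' price falls by p* − pb = 134 − 111.5 = 22.5; sellers' price rises by ps − p* = 136.5 − 134 = 2.5.

Buyers gain £22.5 per unit; sellers gain £2.5 per unit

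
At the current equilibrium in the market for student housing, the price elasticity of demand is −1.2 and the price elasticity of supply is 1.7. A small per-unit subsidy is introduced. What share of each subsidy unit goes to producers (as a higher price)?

For a small subsidy around the equilibrium, the benefit split depends on the relative slopes, which at a point are proportional to the elasticities.
Buyer share = εs/(εs + |εd|) = 1.7/(1.7 + 1.2) = 17/29; seller share = |εd|/(εs + |εd|) = 12/29.
So producers capture 12/29 of the subsidy.

Producer share = 12/29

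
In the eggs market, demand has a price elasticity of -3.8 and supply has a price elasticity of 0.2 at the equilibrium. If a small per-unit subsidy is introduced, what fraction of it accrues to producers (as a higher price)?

Producer share = 0.95

For a small subsidy around the equilibrium, the benefit split depends on the relative slopes, which at a point are proportional to the elasticities.
Buyer share = εs/(εs + |εd|) = 0.2/(0.2 + 3.8) = 0.05; seller share = |εd|/(εs + |εd|) = 0.95.
So producers capture 0.95 of the subsidy.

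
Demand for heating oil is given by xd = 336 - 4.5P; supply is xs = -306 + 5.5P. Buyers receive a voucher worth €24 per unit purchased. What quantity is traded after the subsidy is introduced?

x' = 106.5

Pre-subsidy: 336 - 4.5P = -306 + 5.5P gives P* = 64.2, x* = 47.1.
With the rebate, buyers effectively pay Pb = Ps − 24, where Ps is the price sellers receive.
Demand in terms of Ps becomes xd = 336 − 4.5(Ps − 24) = 444 - 4.5Ps. Setting this equal to supply: 444 - 4.5Ps = -306 + 5.5Ps, so Ps = 75.
Buyers pay Pb = 75 − 24 = 51; x' = -306 + 5.5·75 = 106.5.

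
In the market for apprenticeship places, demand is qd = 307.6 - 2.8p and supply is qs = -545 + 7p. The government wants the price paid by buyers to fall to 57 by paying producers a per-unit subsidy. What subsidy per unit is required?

Required subsidy s = 42 per unit

At a buyer price of 57, quantity demanded is 307.6 − 2.8·57 = 148.
Sellers supply 148 only when they receive ps with -545 + 7·ps = 148, i.e. ps = 99.
s = ps − pb = 99 − 57 = 42.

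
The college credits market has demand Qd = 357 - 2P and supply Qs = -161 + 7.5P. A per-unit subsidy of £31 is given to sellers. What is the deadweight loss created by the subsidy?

Deadweight loss = 14415/19

Pre-subsidy: 357 - 2P = -161 + 7.5P gives P* = 1036/19, Q* = 4711/19.
With the subsidy, sellers receive Ps = Pb + 31 for each unit, where Pb is the price buyers pay.
Supply in terms of Pb becomes Qs = -161 + 7.5(Pb + 31) = 71.5 + 7.5Pb. Setting this equal to demand: 357 - 2Pb = 71.5 + 7.5Pb, so Pb = 571/19.
Sellers receive Ps = 571/19 + 31 = 1160/19; Q' = 357 − 2·(571/19) = 5641/19.
The subsidy expands output by 5641/19 − 4711/19 = 930/19 past the efficient level; on those units the gap between marginal cost and willingness to pay runs from 0 up to 31.
DWL = ½ × 31 × 930/19 = 14415/19.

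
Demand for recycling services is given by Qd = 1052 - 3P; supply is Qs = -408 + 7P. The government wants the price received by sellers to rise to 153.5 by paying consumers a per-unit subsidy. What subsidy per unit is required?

Required subsidy s = 25 per unit

At a seller price of 153.5, quantity supplied is -408 + 7·153.5 = 666.5.
Buyers absorb 666.5 only when they pay Pb with 1052 − 3·Pb = 666.5, i.e. Pb = 128.5.
s = Ps − Pb = 153.5 − 128.5 = 25.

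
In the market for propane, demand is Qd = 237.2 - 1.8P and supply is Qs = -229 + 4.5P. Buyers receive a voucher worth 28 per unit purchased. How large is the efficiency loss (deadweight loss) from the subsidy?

Deadweight loss = 504

Pre-subsidy: 237.2 - 1.8P = -229 + 4.5P gives P* = 74, Q* = 104.
With the rebate, buyers effectively pay Pb = Ps − 28, where Ps is the price sellers receive.
Demand in terms of Ps becomes Qd = 237.2 − 1.8(Ps − 28) = 287.6 - 1.8Ps. Setting this equal to supply: 287.6 - 1.8Ps = -229 + 4.5Ps, so Ps = 82.
Buyers pay Pb = 82 − 28 = 54; Q' = -229 + 4.5·82 = 140.
The subsidy expands output by 140 − 104 = 36 past the efficient level; on those units the gap between marginal cost and willingness to pay runs from 0 up to 28.
DWL = ½ × 28 × 36 = 504.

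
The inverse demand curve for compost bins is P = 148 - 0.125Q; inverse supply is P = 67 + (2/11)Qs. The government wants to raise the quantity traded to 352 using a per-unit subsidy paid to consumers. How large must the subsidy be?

Required subsidy s = 27 per unit

At Q = 352, from the demand curve buyers pay Pb = 148 − 0.125·352 = 104; from the supply curve sellers need Ps = 67 + (2/11)·352 = 131.
The subsidy must fill the gap: s = Ps − Pb = 131 − 104 = 27.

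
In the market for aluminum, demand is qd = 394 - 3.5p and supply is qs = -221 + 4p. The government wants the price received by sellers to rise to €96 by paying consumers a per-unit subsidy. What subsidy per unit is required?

Required subsidy s = €30 per unit

At a seller price of 96, quantity supplied is -221 + 4·96 = 163.
Buyers absorb 163 only when they pay pb with 394 − 3.5·pb = 163, i.e. pb = 66.
s = ps − pb = 96 − 66 = 30.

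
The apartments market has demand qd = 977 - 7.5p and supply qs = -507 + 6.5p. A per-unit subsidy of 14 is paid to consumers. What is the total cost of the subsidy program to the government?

Pre-subsidy: 977 - 7.5p = -507 + 6.5p gives p* = 106, q* = 182.
With the rebate, buyers effectively pay pb = ps − 14, where ps is the price sellers receive.
Demand in terms of ps becomes qd = 977 − 7.5(ps − 14) = 1082 - 7.5ps. Setting this equal to supply: 1082 - 7.5ps = -507 + 6.5ps, so ps = 113.5.
Buyers pay pb = 113.5 − 14 = 99.5; q' = -507 + 6.5·113.5 = 230.75.
Government outlay = subsidy × quantity = 14 × 230.75 = 3230.5.

Government cost = 3230.5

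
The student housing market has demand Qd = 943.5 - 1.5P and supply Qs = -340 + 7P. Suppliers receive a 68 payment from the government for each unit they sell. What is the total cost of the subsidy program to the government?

Pre-subsidy: 943.5 - 1.5P = -340 + 7P gives P* = 151, Q* = 717.
With the subsidy, sellers receive Ps = Pb + 68 for each unit, where Pb is the price buyers pay.
Supply in terms of Pb becomes Qs = -340 + 7(Pb + 68) = 136 + 7Pb. Setting this equal to demand: 943.5 - 1.5Pb = 136 + 7Pb, so Pb = 95.
Sellers receive Ps = 95 + 68 = 163; Q' = 943.5 − 1.5·95 = 801.
Government outlay = subsidy × quantity = 68 × 801 = 54468.

Government cost = 54468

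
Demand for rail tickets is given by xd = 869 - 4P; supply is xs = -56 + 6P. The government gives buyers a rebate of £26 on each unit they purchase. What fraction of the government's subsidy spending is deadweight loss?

Pre-subsidy: 869 - 4P = -56 + 6P gives P* = 92.5, x* = 499.
With the rebate, buyers effectively pay Pb = Ps − 26, where Ps is the price sellers receive.
Demand in terms of Ps becomes xd = 869 − 4(Ps − 26) = 973 - 4Ps. Setting this equal to supply: 973 - 4Ps = -56 + 6Ps, so Ps = 102.9.
Buyers pay Pb = 102.9 − 26 = 76.9; x' = -56 + 6·102.9 = 561.4.
ΔCS = ½(499 + 561.4)(92.5 − 76.9) = 8271.12; ΔPS = ½(499 + 561.4)(102.9 − 92.5) = 5514.08.
Government spending = 26 × 561.4 = 14596.4.
DWL = ½ × 26 × (561.4 − 499) = 811.2; fraction = 811.2 / 14596.4 = 156/2807.

DWL / government spending = 156/2807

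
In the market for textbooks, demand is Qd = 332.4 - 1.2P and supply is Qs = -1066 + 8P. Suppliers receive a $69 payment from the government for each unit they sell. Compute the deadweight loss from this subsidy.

Deadweight loss = $2484

Pre-subsidy: 332.4 - 1.2P = -1066 + 8P gives P* = 152, Q* = 150.
With the subsidy, sellers receive Ps = Pb + 69 for each unit, where Pb is the price buyers pay.
Supply in terms of Pb becomes Qs = -1066 + 8(Pb + 69) = -514 + 8Pb. Setting this equal to demand: 332.4 - 1.2Pb = -514 + 8Pb, so Pb = 92.
Sellers receive Ps = 92 + 69 = 161; Q' = 332.4 − 1.2·92 = 222.
The subsidy expands output by 222 − 150 = 72 past the efficient level; on those units the gap between marginal cost and willingness to pay runs from 0 up to 69.
DWL = ½ × 69 × 72 = 2484.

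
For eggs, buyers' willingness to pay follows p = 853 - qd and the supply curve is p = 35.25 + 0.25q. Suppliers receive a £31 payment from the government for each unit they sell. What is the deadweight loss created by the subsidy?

Pre-subsidy: 853 - q = 35.25 + 0.25q gives q* = 654.2 and p* = 198.8.
With the subsidy, sellers receive ps = pb + 31 for each unit, where pb is the price buyers pay.
On the curves, pb = 853 - q and ps = 35.25 + 0.25q; the wedge ps − pb = 31 gives 35.25 + 0.25q − (853 - q) = 31, so q' = 679.
Then pb = 853 − 1·679 = 174 and ps = 35.25 + 0.25·679 = 205.
The subsidy expands output by 679 − 654.2 = 24.8 past the efficient level; on those units the gap between marginal cost and willingness to pay runs from 0 up to 31.
DWL = ½ × 31 × 24.8 = 384.4.

Deadweight loss = £384.4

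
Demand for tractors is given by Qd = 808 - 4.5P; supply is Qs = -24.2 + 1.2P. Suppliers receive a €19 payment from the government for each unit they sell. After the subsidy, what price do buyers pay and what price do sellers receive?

Pre-subsidy: 808 - 4.5P = -24.2 + 1.2P gives P* = 146, Q* = 151.
With the subsidy, sellers receive Ps = Pb + 19 for each unit, where Pb is the price buyers pay.
Supply in terms of Pb becomes Qs = -24.2 + 1.2(Pb + 19) = -1.4 + 1.2Pb. Setting this equal to demand: 808 - 4.5Pb = -1.4 + 1.2Pb, so Pb = 142.
Sellers receive Ps = 142 + 19 = 161; Q' = 808 − 4.5·142 = 169.

Buyers pay €142; sellers receive €161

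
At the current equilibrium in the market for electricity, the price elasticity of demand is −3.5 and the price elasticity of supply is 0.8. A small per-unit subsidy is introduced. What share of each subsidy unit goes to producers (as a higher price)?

For a small subsidy around the equilibrium, the benefit split depends on the relative slopes, which at a point are proportional to the elasticities.
Buyer share = εs/(εs + |εd|) = 0.8/(0.8 + 3.5) = 8/43; seller share = |εd|/(εs + |εd|) = 35/43.
So producers capture 35/43 of the subsidy.

Producer share = 35/43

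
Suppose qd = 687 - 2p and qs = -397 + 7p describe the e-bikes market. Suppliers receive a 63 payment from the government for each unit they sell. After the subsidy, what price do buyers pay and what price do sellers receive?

Pre-subsidy: 687 - 2p = -397 + 7p gives p* = 1084/9, q* = 4015/9.
With the subsidy, sellers receive ps = pb + 63 for each unit, where pb is the price buyers pay.
Supply in terms of pb becomes qs = -397 + 7(pb + 63) = 44 + 7pb. Setting this equal to demand: 687 - 2pb = 44 + 7pb, so pb = 643/9.
Sellers receive ps = 643/9 + 63 = 1210/9; q' = 687 − 2·(643/9) = 4897/9.

Buyers pay 643/9; sellers receive 1210/9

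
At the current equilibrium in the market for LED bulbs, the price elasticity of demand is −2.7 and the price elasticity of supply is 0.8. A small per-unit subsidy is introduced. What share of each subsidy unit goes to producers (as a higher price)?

Producer share = 27/35

For a small subsidy around the equilibrium, the benefit split depends on the relative slopes, which at a point are proportional to the elasticities.
Buyer share = εs/(εs + |εd|) = 0.8/(0.8 + 2.7) = 8/35; seller share = |εd|/(εs + |εd|) = 27/35.
So producers capture 27/35 of the subsidy.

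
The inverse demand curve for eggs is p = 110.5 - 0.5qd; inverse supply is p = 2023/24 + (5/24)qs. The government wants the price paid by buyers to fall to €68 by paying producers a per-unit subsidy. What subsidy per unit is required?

Required subsidy s = €34 per unit

At a buyer price of 68, quantity demanded is 221 − 2·68 = 85.
Sellers supply 85 only when they receive ps = 2023/24 + (5/24)·85 = 102.
s = ps − pb = 102 − 68 = 34.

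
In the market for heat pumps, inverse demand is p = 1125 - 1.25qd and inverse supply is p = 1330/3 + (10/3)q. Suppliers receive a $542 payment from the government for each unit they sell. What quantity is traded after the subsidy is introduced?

q' = 14684/55

Pre-subsidy: 1125 - 1.25q = 1330/3 + (10/3)q gives q* = 1636/11 and p* = 10330/11.
With the subsidy, sellers receive ps = pb + 542 for each unit, where pb is the price buyers pay.
On the curves, pb = 1125 - 1.25q and ps = 1330/3 + (10/3)q; the wedge ps − pb = 542 gives 1330/3 + (10/3)q − (1125 - 1.25q) = 542, so q' = 14684/55.
Then pb = 1125 − 1.25·(14684/55) = 8704/11 and ps = 1330/3 + (10/3)·(14684/55) = 14666/11.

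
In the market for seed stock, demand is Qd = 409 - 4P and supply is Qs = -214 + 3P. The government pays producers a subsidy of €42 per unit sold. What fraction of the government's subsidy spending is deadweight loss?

DWL / government spending = 0.288

Pre-subsidy: 409 - 4P = -214 + 3P gives P* = 89, Q* = 53.
With the subsidy, sellers receive Ps = Pb + 42 for each unit, where Pb is the price buyers pay.
Supply in terms of Pb becomes Qs = -214 + 3(Pb + 42) = -88 + 3Pb. Setting this equal to demand: 409 - 4Pb = -88 + 3Pb, so Pb = 71.
Sellers receive Ps = 71 + 42 = 113; Q' = 409 − 4·71 = 125.
ΔCS = ½(53 + 125)(89 − 71) = 1602; ΔPS = ½(53 + 125)(113 − 89) = 2136.
Government spending = 42 × 125 = 5250.
DWL = ½ × 42 × (125 − 53) = 1512; fraction = 1512 / 5250 = 0.288.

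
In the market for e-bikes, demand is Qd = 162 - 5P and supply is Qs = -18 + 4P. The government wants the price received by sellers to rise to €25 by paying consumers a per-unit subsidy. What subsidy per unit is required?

Required subsidy s = €9 per unit

At a seller price of 25, quantity supplied is -18 + 4·25 = 82.
Buyers absorb 82 only when they pay Pb with 162 − 5·Pb = 82, i.e. Pb = 16.
s = Ps − Pb = 25 − 16 = 9.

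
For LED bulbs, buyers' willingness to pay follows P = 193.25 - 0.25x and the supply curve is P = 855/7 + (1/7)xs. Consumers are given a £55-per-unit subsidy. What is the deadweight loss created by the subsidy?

Deadweight loss = £3850

Pre-subsidy: 193.25 - 0.25x = 855/7 + (1/7)x gives x* = 181 and P* = 148.
With the rebate, buyers effectively pay Pb = Ps − 55, where Ps is the price sellers receive.
On the curves, Pb = 193.25 - 0.25x and Ps = 855/7 + (1/7)x; the wedge Ps − Pb = 55 gives 855/7 + (1/7)x − (193.25 - 0.25x) = 55, so x' = 321.
Then Pb = 193.25 − 0.25·321 = 113 and Ps = 855/7 + (1/7)·321 = 168.
The subsidy expands output by 321 − 181 = 140 past the efficient level; on those units the gap between marginal cost and willingness to pay runs from 0 up to 55.
DWL = ½ × 55 × 140 = 3850.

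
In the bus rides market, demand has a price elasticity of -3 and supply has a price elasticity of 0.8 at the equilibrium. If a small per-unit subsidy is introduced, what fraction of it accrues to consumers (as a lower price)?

For a small subsidy around the equilibrium, the benefit split depends on the relative slopes, which at a point are proportional to the elasticities.
Buyer share = εs/(εs + |εd|) = 0.8/(0.8 + 3) = 4/19; seller share = |εd|/(εs + |εd|) = 15/19.

Consumer share = 4/19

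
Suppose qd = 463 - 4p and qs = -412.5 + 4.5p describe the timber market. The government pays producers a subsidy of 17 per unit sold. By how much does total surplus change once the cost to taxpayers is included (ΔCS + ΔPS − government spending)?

Net change in total surplus = -306

Pre-subsidy: 463 - 4p = -412.5 + 4.5p gives p* = 103, q* = 51.
With the subsidy, sellers receive ps = pb + 17 for each unit, where pb is the price buyers pay.
Supply in terms of pb becomes qs = -412.5 + 4.5(pb + 17) = -336 + 4.5pb. Setting this equal to demand: 463 - 4pb = -336 + 4.5pb, so pb = 94.
Sellers receive ps = 94 + 17 = 111; q' = 463 − 4·94 = 87.
ΔCS = ½(51 + 87)(103 − 94) = 621; ΔPS = ½(51 + 87)(111 − 103) = 552.
Government spending = 17 × 87 = 1479.
Net change = 621 + 552 − 1479 = -306. The loss equals the DWL triangle ½·17·36.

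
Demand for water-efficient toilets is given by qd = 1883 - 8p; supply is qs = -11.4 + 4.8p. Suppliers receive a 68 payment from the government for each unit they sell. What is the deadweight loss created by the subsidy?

Deadweight loss = 6936

Pre-subsidy: 1883 - 8p = -11.4 + 4.8p gives p* = 148, q* = 699.
With the subsidy, sellers receive ps = pb + 68 for each unit, where pb is the price buyers pay.
Supply in terms of pb becomes qs = -11.4 + 4.8(pb + 68) = 315 + 4.8pb. Setting this equal to demand: 1883 - 8pb = 315 + 4.8pb, so pb = 122.5.
Sellers receive ps = 122.5 + 68 = 190.5; q' = 1883 − 8·122.5 = 903.
The subsidy expands output by 903 − 699 = 204 past the efficient level; on those units the gap between marginal cost and willingness to pay runs from 0 up to 68.
DWL = ½ × 68 × 204 = 6936.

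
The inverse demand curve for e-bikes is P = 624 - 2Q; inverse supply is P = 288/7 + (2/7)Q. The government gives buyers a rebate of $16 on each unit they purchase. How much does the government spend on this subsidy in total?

Government cost = $4192

Pre-subsidy: 624 - 2Q = 288/7 + (2/7)Q gives Q* = 255 and P* = 114.
With the rebate, buyers effectively pay Pb = Ps − 16, where Ps is the price sellers receive.
On the curves, Pb = 624 - 2Q and Ps = 288/7 + (2/7)Q; the wedge Ps − Pb = 16 gives 288/7 + (2/7)Q − (624 - 2Q) = 16, so Q' = 262.
Then Pb = 624 − 2·262 = 100 and Ps = 288/7 + (2/7)·262 = 116.
Government outlay = subsidy × quantity = 16 × 262 = 4192.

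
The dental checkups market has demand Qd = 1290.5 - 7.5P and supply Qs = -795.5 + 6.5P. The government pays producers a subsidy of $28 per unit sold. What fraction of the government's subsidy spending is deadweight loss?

Pre-subsidy: 1290.5 - 7.5P = -795.5 + 6.5P gives P* = 149, Q* = 173.
With the subsidy, sellers receive Ps = Pb + 28 for each unit, where Pb is the price buyers pay.
Supply in terms of Pb becomes Qs = -795.5 + 6.5(Pb + 28) = -613.5 + 6.5Pb. Setting this equal to demand: 1290.5 - 7.5Pb = -613.5 + 6.5Pb, so Pb = 136.
Sellers receive Ps = 136 + 28 = 164; Q' = 1290.5 − 7.5·136 = 270.5.
ΔCS = ½(173 + 270.5)(149 − 136) = 2882.75; ΔPS = ½(173 + 270.5)(164 − 149) = 3326.25.
Government spending = 28 × 270.5 = 7574.
DWL = ½ × 28 × (270.5 − 173) = 1365; fraction = 1365 / 7574 = 195/1082.

DWL / government spending = 195/1082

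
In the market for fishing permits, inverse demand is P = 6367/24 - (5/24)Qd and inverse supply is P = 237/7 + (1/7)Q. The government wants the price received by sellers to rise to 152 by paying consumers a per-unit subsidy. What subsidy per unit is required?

Required subsidy s = 59 per unit

At a seller price of 152, quantity supplied is -237 + 7·152 = 827.
Buyers absorb 827 only when they pay Pb = 6367/24 − (5/24)·827 = 93.
s = Ps − Pb = 152 − 93 = 59.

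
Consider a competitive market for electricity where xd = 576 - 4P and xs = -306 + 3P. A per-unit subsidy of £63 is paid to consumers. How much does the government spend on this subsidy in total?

Government cost = £11340

Pre-subsidy: 576 - 4P = -306 + 3P gives P* = 126, x* = 72.
With the rebate, buyers effectively pay Pb = Ps − 63, where Ps is the price sellers receive.
Demand in terms of Ps becomes xd = 576 − 4(Ps − 63) = 828 - 4Ps. Setting this equal to supply: 828 - 4Ps = -306 + 3Ps, so Ps = 162.
Buyers pay Pb = 162 − 63 = 99; x' = -306 + 3·162 = 180.
Government outlay = subsidy × quantity = 63 × 180 = 11340.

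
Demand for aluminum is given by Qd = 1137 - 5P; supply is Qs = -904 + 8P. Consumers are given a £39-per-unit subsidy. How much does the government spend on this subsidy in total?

Pre-subsidy: 1137 - 5P = -904 + 8P gives P* = 157, Q* = 352.
With the rebate, buyers effectively pay Pb = Ps − 39, where Ps is the price sellers receive.
Demand in terms of Ps becomes Qd = 1137 − 5(Ps − 39) = 1332 - 5Ps. Setting this equal to supply: 1332 - 5Ps = -904 + 8Ps, so Ps = 172.
Buyers pay Pb = 172 − 39 = 133; Q' = -904 + 8·172 = 472.
Government outlay = subsidy × quantity = 39 × 472 = 18408.

Government cost = £18408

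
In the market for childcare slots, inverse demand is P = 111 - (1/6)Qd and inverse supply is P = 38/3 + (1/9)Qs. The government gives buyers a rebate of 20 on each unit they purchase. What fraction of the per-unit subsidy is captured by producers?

Producer share = 0.4

Pre-subsidy: 111 - (1/6)Q = 38/3 + (1/9)Q gives Q* = 354 and P* = 52.
With the rebate, buyers effectively pay Pb = Ps − 20, where Ps is the price sellers receive.
On the curves, Pb = 111 - (1/6)Q and Ps = 38/3 + (1/9)Q; the wedge Ps − Pb = 20 gives 38/3 + (1/9)Q − (111 - (1/6)Q) = 20, so Q' = 426.
Then Pb = 111 − (1/6)·426 = 40 and Ps = 38/3 + (1/9)·426 = 60.
Buyers' price falls by P* − Pb = 52 − 40 = 12; sellers' price rises by Ps − P* = 60 − 52 = 8.
So producers capture 8/20 = 0.4 of each unit of subsidy.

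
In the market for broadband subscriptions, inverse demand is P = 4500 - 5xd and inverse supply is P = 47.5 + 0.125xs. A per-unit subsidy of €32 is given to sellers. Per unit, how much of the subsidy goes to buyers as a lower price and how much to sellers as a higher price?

Pre-subsidy: 4500 - 5x = 47.5 + 0.125x gives x* = 35620/41 and P* = 6400/41.
With the subsidy, sellers receive Ps = Pb + 32 for each unit, where Pb is the price buyers pay.
On the curves, Pb = 4500 - 5x and Ps = 47.5 + 0.125x; the wedge Ps − Pb = 32 gives 47.5 + 0.125x − (4500 - 5x) = 32, so x' = 35876/41.
Then Pb = 4500 − 5·(35876/41) = 5120/41 and Ps = 47.5 + 0.125·(35876/41) = 6432/41.
Buyers' price falls by P* − Pb = 6400/41 − 5120/41 = 1280/41; sellers' price rises by Ps − P* = 6432/41 − 6400/41 = 32/41.

Buyers gain 1280/41 per unit; sellers gain 32/41 per unit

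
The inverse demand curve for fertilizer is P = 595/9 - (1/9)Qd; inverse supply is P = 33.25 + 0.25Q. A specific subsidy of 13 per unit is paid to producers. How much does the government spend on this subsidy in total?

Pre-subsidy: 595/9 - (1/9)Q = 33.25 + 0.25Q gives Q* = 91 and P* = 56.
With the subsidy, sellers receive Ps = Pb + 13 for each unit, where Pb is the price buyers pay.
On the curves, Pb = 595/9 - (1/9)Q and Ps = 33.25 + 0.25Q; the wedge Ps − Pb = 13 gives 33.25 + 0.25Q − (595/9 - (1/9)Q) = 13, so Q' = 127.
Then Pb = 595/9 − (1/9)·127 = 52 and Ps = 33.25 + 0.25·127 = 65.
Government outlay = subsidy × quantity = 13 × 127 = 1651.

Government cost = 1651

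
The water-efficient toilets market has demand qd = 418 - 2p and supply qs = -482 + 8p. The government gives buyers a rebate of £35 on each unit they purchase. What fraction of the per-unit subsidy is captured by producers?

Producer share = 0.2

Pre-subsidy: 418 - 2p = -482 + 8p gives p* = 90, q* = 238.
With the rebate, buyers effectively pay pb = ps − 35, where ps is the price sellers receive.
Demand in terms of ps becomes qd = 418 − 2(ps − 35) = 488 - 2ps. Setting this equal to supply: 488 - 2ps = -482 + 8ps, so ps = 97.
Buyers pay pb = 97 − 35 = 62; q' = -482 + 8·97 = 294.
Buyers' price falls by p* − pb = 90 − 62 = 28; sellers' price rises by ps − p* = 97 − 90 = 7.
So producers capture 7/35 = 0.2 of each unit of subsidy.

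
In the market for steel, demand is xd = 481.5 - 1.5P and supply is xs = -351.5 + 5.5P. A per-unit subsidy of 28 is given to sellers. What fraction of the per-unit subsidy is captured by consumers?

Consumer share = 11/14

Pre-subsidy: 481.5 - 1.5P = -351.5 + 5.5P gives P* = 119, x* = 303.
With the subsidy, sellers receive Ps = Pb + 28 for each unit, where Pb is the price buyers pay.
Supply in terms of Pb becomes xs = -351.5 + 5.5(Pb + 28) = -197.5 + 5.5Pb. Setting this equal to demand: 481.5 - 1.5Pb = -197.5 + 5.5Pb, so Pb = 97.
Sellers receive Ps = 97 + 28 = 125; x' = 481.5 − 1.5·97 = 336.
Buyers' price falls by P* − Pb = 119 − 97 = 22; sellers' price rises by Ps − P* = 125 − 119 = 6.
So consumers capture 22/28 = 11/14 of each unit of subsidy.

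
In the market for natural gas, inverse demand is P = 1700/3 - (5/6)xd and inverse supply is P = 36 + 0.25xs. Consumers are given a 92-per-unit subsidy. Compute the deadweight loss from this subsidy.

Pre-subsidy: 1700/3 - (5/6)x = 36 + 0.25x gives x* = 6368/13 and P* = 2060/13.
With the rebate, buyers effectively pay Pb = Ps − 92, where Ps is the price sellers receive.
On the curves, Pb = 1700/3 - (5/6)x and Ps = 36 + 0.25x; the wedge Ps − Pb = 92 gives 36 + 0.25x − (1700/3 - (5/6)x) = 92, so x' = 7472/13.
Then Pb = 1700/3 − (5/6)·(7472/13) = 1140/13 and Ps = 36 + 0.25·(7472/13) = 2336/13.
The subsidy expands output by 7472/13 − 6368/13 = 1104/13 past the efficient level; on those units the gap between marginal cost and willingness to pay runs from 0 up to 92.
DWL = ½ × 92 × 1104/13 = 50784/13.

Deadweight loss = 50784/13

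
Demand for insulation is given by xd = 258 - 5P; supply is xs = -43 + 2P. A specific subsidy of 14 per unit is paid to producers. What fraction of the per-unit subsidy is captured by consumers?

Pre-subsidy: 258 - 5P = -43 + 2P gives P* = 43, x* = 43.
With the subsidy, sellers receive Ps = Pb + 14 for each unit, where Pb is the price buyers pay.
Supply in terms of Pb becomes xs = -43 + 2(Pb + 14) = -15 + 2Pb. Setting this equal to demand: 258 - 5Pb = -15 + 2Pb, so Pb = 39.
Sellers receive Ps = 39 + 14 = 53; x' = 258 − 5·39 = 63.
Buyers' price falls by P* − Pb = 43 − 39 = 4; sellers' price rises by Ps − P* = 53 − 43 = 10.
So consumers capture 4/14 = 2/7 of each unit of subsidy.

Consumer share = 2/7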